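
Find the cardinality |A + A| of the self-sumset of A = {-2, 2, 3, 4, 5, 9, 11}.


A + A = {a + a' : a, a' ∈ A}; |A| = 7.
General bounds: 2|A| - 1 ≤ |A + A| ≤ |A|(|A|+1)/2, i.e. 13 ≤ |A + A| ≤ 28.
Lower bound 2|A|-1 is attained iff A is an arithmetic progression.
Enumerate sums a + a' for a ≤ a' (symmetric, so this suffices):
a = -2: -2+-2=-4, -2+2=0, -2+3=1, -2+4=2, -2+5=3, -2+9=7, -2+11=9
a = 2: 2+2=4, 2+3=5, 2+4=6, 2+5=7, 2+9=11, 2+11=13
a = 3: 3+3=6, 3+4=7, 3+5=8, 3+9=12, 3+11=14
a = 4: 4+4=8, 4+5=9, 4+9=13, 4+11=15
a = 5: 5+5=10, 5+9=14, 5+11=16
a = 9: 9+9=18, 9+11=20
a = 11: 11+11=22
Distinct sums: {-4, 0, 1, 2, 3, 4, 5, 6, 7, 8, 9, 10, 11, 12, 13, 14, 15, 16, 18, 20, 22}
|A + A| = 21

|A + A| = 21


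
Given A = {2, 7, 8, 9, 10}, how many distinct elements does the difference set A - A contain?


A - A = {a - a' : a, a' ∈ A}; |A| = 5.
Bounds: 2|A|-1 ≤ |A - A| ≤ |A|² - |A| + 1, i.e. 9 ≤ |A - A| ≤ 21.
Note: 0 ∈ A - A always (from a - a). The set is symmetric: if d ∈ A - A then -d ∈ A - A.
Enumerate nonzero differences d = a - a' with a > a' (then include -d):
Positive differences: {1, 2, 3, 5, 6, 7, 8}
Full difference set: {0} ∪ (positive diffs) ∪ (negative diffs).
|A - A| = 1 + 2·7 = 15 (matches direct enumeration: 15).

|A - A| = 15


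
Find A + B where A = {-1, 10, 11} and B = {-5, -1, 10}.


A + B = {a + b : a ∈ A, b ∈ B}.
Enumerate all |A|·|B| = 3·3 = 9 pairs (a, b) and collect distinct sums.
a = -1: -1+-5=-6, -1+-1=-2, -1+10=9
a = 10: 10+-5=5, 10+-1=9, 10+10=20
a = 11: 11+-5=6, 11+-1=10, 11+10=21
Collecting distinct sums: A + B = {-6, -2, 5, 6, 9, 10, 20, 21}
|A + B| = 8

A + B = {-6, -2, 5, 6, 9, 10, 20, 21}


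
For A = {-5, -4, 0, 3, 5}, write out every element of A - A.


A - A = {a - a' : a, a' ∈ A}.
Compute a - a' for each ordered pair (a, a'):
a = -5: -5--5=0, -5--4=-1, -5-0=-5, -5-3=-8, -5-5=-10
a = -4: -4--5=1, -4--4=0, -4-0=-4, -4-3=-7, -4-5=-9
a = 0: 0--5=5, 0--4=4, 0-0=0, 0-3=-3, 0-5=-5
a = 3: 3--5=8, 3--4=7, 3-0=3, 3-3=0, 3-5=-2
a = 5: 5--5=10, 5--4=9, 5-0=5, 5-3=2, 5-5=0
Collecting distinct values (and noting 0 appears from a-a):
A - A = {-10, -9, -8, -7, -5, -4, -3, -2, -1, 0, 1, 2, 3, 4, 5, 7, 8, 9, 10}
|A - A| = 19

A - A = {-10, -9, -8, -7, -5, -4, -3, -2, -1, 0, 1, 2, 3, 4, 5, 7, 8, 9, 10}


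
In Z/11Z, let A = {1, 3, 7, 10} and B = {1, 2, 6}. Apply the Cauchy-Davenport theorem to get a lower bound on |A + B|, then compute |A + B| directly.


Cauchy-Davenport: |A + B| ≥ min(p, |A| + |B| - 1) for A, B nonempty in Z/pZ.
|A| = 4, |B| = 3, p = 11.
CD lower bound = min(11, 4 + 3 - 1) = min(11, 6) = 6.
Compute A + B mod 11 directly:
a = 1: 1+1=2, 1+2=3, 1+6=7
a = 3: 3+1=4, 3+2=5, 3+6=9
a = 7: 7+1=8, 7+2=9, 7+6=2
a = 10: 10+1=0, 10+2=1, 10+6=5
A + B = {0, 1, 2, 3, 4, 5, 7, 8, 9}, so |A + B| = 9.
Verify: 9 ≥ 6? Yes ✓.

CD lower bound = 6, actual |A + B| = 9.


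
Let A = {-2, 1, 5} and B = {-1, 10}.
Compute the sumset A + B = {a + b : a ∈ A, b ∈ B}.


A + B = {a + b : a ∈ A, b ∈ B}.
Enumerate all |A|·|B| = 3·2 = 6 pairs (a, b) and collect distinct sums.
a = -2: -2+-1=-3, -2+10=8
a = 1: 1+-1=0, 1+10=11
a = 5: 5+-1=4, 5+10=15
Collecting distinct sums: A + B = {-3, 0, 4, 8, 11, 15}
|A + B| = 6

A + B = {-3, 0, 4, 8, 11, 15}


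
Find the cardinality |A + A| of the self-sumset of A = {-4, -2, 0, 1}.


A + A = {a + a' : a, a' ∈ A}; |A| = 4.
General bounds: 2|A| - 1 ≤ |A + A| ≤ |A|(|A|+1)/2, i.e. 7 ≤ |A + A| ≤ 10.
Lower bound 2|A|-1 is attained iff A is an arithmetic progression.
Enumerate sums a + a' for a ≤ a' (symmetric, so this suffices):
a = -4: -4+-4=-8, -4+-2=-6, -4+0=-4, -4+1=-3
a = -2: -2+-2=-4, -2+0=-2, -2+1=-1
a = 0: 0+0=0, 0+1=1
a = 1: 1+1=2
Distinct sums: {-8, -6, -4, -3, -2, -1, 0, 1, 2}
|A + A| = 9

|A + A| = 9


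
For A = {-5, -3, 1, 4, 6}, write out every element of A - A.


A - A = {a - a' : a, a' ∈ A}.
Compute a - a' for each ordered pair (a, a'):
a = -5: -5--5=0, -5--3=-2, -5-1=-6, -5-4=-9, -5-6=-11
a = -3: -3--5=2, -3--3=0, -3-1=-4, -3-4=-7, -3-6=-9
a = 1: 1--5=6, 1--3=4, 1-1=0, 1-4=-3, 1-6=-5
a = 4: 4--5=9, 4--3=7, 4-1=3, 4-4=0, 4-6=-2
a = 6: 6--5=11, 6--3=9, 6-1=5, 6-4=2, 6-6=0
Collecting distinct values (and noting 0 appears from a-a):
A - A = {-11, -9, -7, -6, -5, -4, -3, -2, 0, 2, 3, 4, 5, 6, 7, 9, 11}
|A - A| = 17

A - A = {-11, -9, -7, -6, -5, -4, -3, -2, 0, 2, 3, 4, 5, 6, 7, 9, 11}


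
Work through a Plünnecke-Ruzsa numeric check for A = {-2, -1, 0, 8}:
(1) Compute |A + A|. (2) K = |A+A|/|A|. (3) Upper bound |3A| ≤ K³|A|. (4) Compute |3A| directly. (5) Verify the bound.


|A| = 4.
Step 1: Compute A + A by enumerating all 16 pairs.
A + A = {-4, -3, -2, -1, 0, 6, 7, 8, 16}, so |A + A| = 9.
Step 2: Doubling constant K = |A + A|/|A| = 9/4 = 9/4 ≈ 2.2500.
Step 3: Plünnecke-Ruzsa gives |3A| ≤ K³·|A| = (2.2500)³ · 4 ≈ 45.5625.
Step 4: Compute 3A = A + A + A directly by enumerating all triples (a,b,c) ∈ A³; |3A| = 16.
Step 5: Check 16 ≤ 45.5625? Yes ✓.

K = 9/4, Plünnecke-Ruzsa bound K³|A| ≈ 45.5625, |3A| = 16, inequality holds.


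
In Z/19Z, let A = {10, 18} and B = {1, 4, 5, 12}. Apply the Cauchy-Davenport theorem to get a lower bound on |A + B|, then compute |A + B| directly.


Cauchy-Davenport: |A + B| ≥ min(p, |A| + |B| - 1) for A, B nonempty in Z/pZ.
|A| = 2, |B| = 4, p = 19.
CD lower bound = min(19, 2 + 4 - 1) = min(19, 5) = 5.
Compute A + B mod 19 directly:
a = 10: 10+1=11, 10+4=14, 10+5=15, 10+12=3
a = 18: 18+1=0, 18+4=3, 18+5=4, 18+12=11
A + B = {0, 3, 4, 11, 14, 15}, so |A + B| = 6.
Verify: 6 ≥ 5? Yes ✓.

CD lower bound = 5, actual |A + B| = 6.


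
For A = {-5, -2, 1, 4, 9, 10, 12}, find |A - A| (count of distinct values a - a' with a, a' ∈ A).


A - A = {a - a' : a, a' ∈ A}; |A| = 7.
Bounds: 2|A|-1 ≤ |A - A| ≤ |A|² - |A| + 1, i.e. 13 ≤ |A - A| ≤ 43.
Note: 0 ∈ A - A always (from a - a). The set is symmetric: if d ∈ A - A then -d ∈ A - A.
Enumerate nonzero differences d = a - a' with a > a' (then include -d):
Positive differences: {1, 2, 3, 5, 6, 8, 9, 11, 12, 14, 15, 17}
Full difference set: {0} ∪ (positive diffs) ∪ (negative diffs).
|A - A| = 1 + 2·12 = 25 (matches direct enumeration: 25).

|A - A| = 25


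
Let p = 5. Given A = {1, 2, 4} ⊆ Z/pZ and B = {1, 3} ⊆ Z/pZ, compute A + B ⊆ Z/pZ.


Work in Z/5Z: reduce every sum a + b modulo 5.
Enumerate all 6 pairs:
a = 1: 1+1=2, 1+3=4
a = 2: 2+1=3, 2+3=0
a = 4: 4+1=0, 4+3=2
Distinct residues collected: {0, 2, 3, 4}
|A + B| = 4 (out of 5 total residues).

A + B = {0, 2, 3, 4}


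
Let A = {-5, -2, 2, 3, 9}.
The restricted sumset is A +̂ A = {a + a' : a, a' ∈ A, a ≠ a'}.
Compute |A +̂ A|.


Restricted sumset: A +̂ A = {a + a' : a ∈ A, a' ∈ A, a ≠ a'}.
Equivalently, take A + A and drop any sum 2a that is achievable ONLY as a + a for a ∈ A (i.e. sums representable only with equal summands).
Enumerate pairs (a, a') with a < a' (symmetric, so each unordered pair gives one sum; this covers all a ≠ a'):
  -5 + -2 = -7
  -5 + 2 = -3
  -5 + 3 = -2
  -5 + 9 = 4
  -2 + 2 = 0
  -2 + 3 = 1
  -2 + 9 = 7
  2 + 3 = 5
  2 + 9 = 11
  3 + 9 = 12
Collected distinct sums: {-7, -3, -2, 0, 1, 4, 5, 7, 11, 12}
|A +̂ A| = 10
(Reference bound: |A +̂ A| ≥ 2|A| - 3 for |A| ≥ 2, with |A| = 5 giving ≥ 7.)

|A +̂ A| = 10


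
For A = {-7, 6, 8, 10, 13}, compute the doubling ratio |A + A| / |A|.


|A| = 5.
Compute A + A by enumerating all 25 pairs.
A + A = {-14, -1, 1, 3, 6, 12, 14, 16, 18, 19, 20, 21, 23, 26}, so |A + A| = 14.
K = |A + A| / |A| = 14/5 (already in lowest terms) ≈ 2.8000.
Reference: AP of size 5 gives K = 9/5 ≈ 1.8000; a fully generic set of size 5 gives K ≈ 3.0000.

|A| = 5, |A + A| = 14, K = 14/5.


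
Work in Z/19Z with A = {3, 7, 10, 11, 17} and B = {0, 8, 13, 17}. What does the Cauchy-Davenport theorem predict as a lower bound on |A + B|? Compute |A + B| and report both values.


Cauchy-Davenport: |A + B| ≥ min(p, |A| + |B| - 1) for A, B nonempty in Z/pZ.
|A| = 5, |B| = 4, p = 19.
CD lower bound = min(19, 5 + 4 - 1) = min(19, 8) = 8.
Compute A + B mod 19 directly:
a = 3: 3+0=3, 3+8=11, 3+13=16, 3+17=1
a = 7: 7+0=7, 7+8=15, 7+13=1, 7+17=5
a = 10: 10+0=10, 10+8=18, 10+13=4, 10+17=8
a = 11: 11+0=11, 11+8=0, 11+13=5, 11+17=9
a = 17: 17+0=17, 17+8=6, 17+13=11, 17+17=15
A + B = {0, 1, 3, 4, 5, 6, 7, 8, 9, 10, 11, 15, 16, 17, 18}, so |A + B| = 15.
Verify: 15 ≥ 8? Yes ✓.

CD lower bound = 8, actual |A + B| = 15.


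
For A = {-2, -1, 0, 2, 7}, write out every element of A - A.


A - A = {a - a' : a, a' ∈ A}.
Compute a - a' for each ordered pair (a, a'):
a = -2: -2--2=0, -2--1=-1, -2-0=-2, -2-2=-4, -2-7=-9
a = -1: -1--2=1, -1--1=0, -1-0=-1, -1-2=-3, -1-7=-8
a = 0: 0--2=2, 0--1=1, 0-0=0, 0-2=-2, 0-7=-7
a = 2: 2--2=4, 2--1=3, 2-0=2, 2-2=0, 2-7=-5
a = 7: 7--2=9, 7--1=8, 7-0=7, 7-2=5, 7-7=0
Collecting distinct values (and noting 0 appears from a-a):
A - A = {-9, -8, -7, -5, -4, -3, -2, -1, 0, 1, 2, 3, 4, 5, 7, 8, 9}
|A - A| = 17

A - A = {-9, -8, -7, -5, -4, -3, -2, -1, 0, 1, 2, 3, 4, 5, 7, 8, 9}


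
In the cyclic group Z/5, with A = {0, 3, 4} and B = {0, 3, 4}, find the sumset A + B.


Work in Z/5Z: reduce every sum a + b modulo 5.
Enumerate all 9 pairs:
a = 0: 0+0=0, 0+3=3, 0+4=4
a = 3: 3+0=3, 3+3=1, 3+4=2
a = 4: 4+0=4, 4+3=2, 4+4=3
Distinct residues collected: {0, 1, 2, 3, 4}
|A + B| = 5 (out of 5 total residues).

A + B = {0, 1, 2, 3, 4}


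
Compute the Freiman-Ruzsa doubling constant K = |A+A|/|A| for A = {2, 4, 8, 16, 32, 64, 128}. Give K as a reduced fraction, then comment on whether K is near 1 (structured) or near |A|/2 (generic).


|A| = 7.
Compute A + A by enumerating all 49 pairs.
A + A = {4, 6, 8, 10, 12, 16, 18, 20, 24, 32, 34, 36, 40, 48, 64, 66, 68, 72, 80, 96, 128, 130, 132, 136, 144, 160, 192, 256}, so |A + A| = 28.
K = |A + A| / |A| = 28/7 = 4/1 ≈ 4.0000.
Reference: AP of size 7 gives K = 13/7 ≈ 1.8571; a fully generic set of size 7 gives K ≈ 4.0000.

|A| = 7, |A + A| = 28, K = 28/7 = 4/1.


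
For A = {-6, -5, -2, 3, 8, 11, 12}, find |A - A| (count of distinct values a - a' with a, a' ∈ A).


A - A = {a - a' : a, a' ∈ A}; |A| = 7.
Bounds: 2|A|-1 ≤ |A - A| ≤ |A|² - |A| + 1, i.e. 13 ≤ |A - A| ≤ 43.
Note: 0 ∈ A - A always (from a - a). The set is symmetric: if d ∈ A - A then -d ∈ A - A.
Enumerate nonzero differences d = a - a' with a > a' (then include -d):
Positive differences: {1, 3, 4, 5, 8, 9, 10, 13, 14, 16, 17, 18}
Full difference set: {0} ∪ (positive diffs) ∪ (negative diffs).
|A - A| = 1 + 2·12 = 25 (matches direct enumeration: 25).

|A - A| = 25


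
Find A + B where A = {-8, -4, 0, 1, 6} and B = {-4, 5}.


A + B = {a + b : a ∈ A, b ∈ B}.
Enumerate all |A|·|B| = 5·2 = 10 pairs (a, b) and collect distinct sums.
a = -8: -8+-4=-12, -8+5=-3
a = -4: -4+-4=-8, -4+5=1
a = 0: 0+-4=-4, 0+5=5
a = 1: 1+-4=-3, 1+5=6
a = 6: 6+-4=2, 6+5=11
Collecting distinct sums: A + B = {-12, -8, -4, -3, 1, 2, 5, 6, 11}
|A + B| = 9

A + B = {-12, -8, -4, -3, 1, 2, 5, 6, 11}


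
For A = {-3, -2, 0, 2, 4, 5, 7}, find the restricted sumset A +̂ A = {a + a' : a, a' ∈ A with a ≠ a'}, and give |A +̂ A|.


Restricted sumset: A +̂ A = {a + a' : a ∈ A, a' ∈ A, a ≠ a'}.
Equivalently, take A + A and drop any sum 2a that is achievable ONLY as a + a for a ∈ A (i.e. sums representable only with equal summands).
Enumerate pairs (a, a') with a < a' (symmetric, so each unordered pair gives one sum; this covers all a ≠ a'):
  -3 + -2 = -5
  -3 + 0 = -3
  -3 + 2 = -1
  -3 + 4 = 1
  -3 + 5 = 2
  -3 + 7 = 4
  -2 + 0 = -2
  -2 + 2 = 0
  -2 + 4 = 2
  -2 + 5 = 3
  -2 + 7 = 5
  0 + 2 = 2
  0 + 4 = 4
  0 + 5 = 5
  0 + 7 = 7
  2 + 4 = 6
  2 + 5 = 7
  2 + 7 = 9
  4 + 5 = 9
  4 + 7 = 11
  5 + 7 = 12
Collected distinct sums: {-5, -3, -2, -1, 0, 1, 2, 3, 4, 5, 6, 7, 9, 11, 12}
|A +̂ A| = 15
(Reference bound: |A +̂ A| ≥ 2|A| - 3 for |A| ≥ 2, with |A| = 7 giving ≥ 11.)

|A +̂ A| = 15


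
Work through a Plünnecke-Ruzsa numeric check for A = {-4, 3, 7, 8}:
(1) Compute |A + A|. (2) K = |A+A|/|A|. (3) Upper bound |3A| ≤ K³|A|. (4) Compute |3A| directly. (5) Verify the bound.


|A| = 4.
Step 1: Compute A + A by enumerating all 16 pairs.
A + A = {-8, -1, 3, 4, 6, 10, 11, 14, 15, 16}, so |A + A| = 10.
Step 2: Doubling constant K = |A + A|/|A| = 10/4 = 10/4 ≈ 2.5000.
Step 3: Plünnecke-Ruzsa gives |3A| ≤ K³·|A| = (2.5000)³ · 4 ≈ 62.5000.
Step 4: Compute 3A = A + A + A directly by enumerating all triples (a,b,c) ∈ A³; |3A| = 20.
Step 5: Check 20 ≤ 62.5000? Yes ✓.

K = 10/4, Plünnecke-Ruzsa bound K³|A| ≈ 62.5000, |3A| = 20, inequality holds.


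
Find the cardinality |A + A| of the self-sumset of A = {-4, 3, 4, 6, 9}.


A + A = {a + a' : a, a' ∈ A}; |A| = 5.
General bounds: 2|A| - 1 ≤ |A + A| ≤ |A|(|A|+1)/2, i.e. 9 ≤ |A + A| ≤ 15.
Lower bound 2|A|-1 is attained iff A is an arithmetic progression.
Enumerate sums a + a' for a ≤ a' (symmetric, so this suffices):
a = -4: -4+-4=-8, -4+3=-1, -4+4=0, -4+6=2, -4+9=5
a = 3: 3+3=6, 3+4=7, 3+6=9, 3+9=12
a = 4: 4+4=8, 4+6=10, 4+9=13
a = 6: 6+6=12, 6+9=15
a = 9: 9+9=18
Distinct sums: {-8, -1, 0, 2, 5, 6, 7, 8, 9, 10, 12, 13, 15, 18}
|A + A| = 14

|A + A| = 14


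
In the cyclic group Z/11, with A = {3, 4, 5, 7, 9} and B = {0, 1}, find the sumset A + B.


Work in Z/11Z: reduce every sum a + b modulo 11.
Enumerate all 10 pairs:
a = 3: 3+0=3, 3+1=4
a = 4: 4+0=4, 4+1=5
a = 5: 5+0=5, 5+1=6
a = 7: 7+0=7, 7+1=8
a = 9: 9+0=9, 9+1=10
Distinct residues collected: {3, 4, 5, 6, 7, 8, 9, 10}
|A + B| = 8 (out of 11 total residues).

A + B = {3, 4, 5, 6, 7, 8, 9, 10}


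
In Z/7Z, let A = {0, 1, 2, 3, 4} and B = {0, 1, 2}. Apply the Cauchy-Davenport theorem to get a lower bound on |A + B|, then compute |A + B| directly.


Cauchy-Davenport: |A + B| ≥ min(p, |A| + |B| - 1) for A, B nonempty in Z/pZ.
|A| = 5, |B| = 3, p = 7.
CD lower bound = min(7, 5 + 3 - 1) = min(7, 7) = 7.
Compute A + B mod 7 directly:
a = 0: 0+0=0, 0+1=1, 0+2=2
a = 1: 1+0=1, 1+1=2, 1+2=3
a = 2: 2+0=2, 2+1=3, 2+2=4
a = 3: 3+0=3, 3+1=4, 3+2=5
a = 4: 4+0=4, 4+1=5, 4+2=6
A + B = {0, 1, 2, 3, 4, 5, 6}, so |A + B| = 7.
Verify: 7 ≥ 7? Yes ✓.

CD lower bound = 7, actual |A + B| = 7.


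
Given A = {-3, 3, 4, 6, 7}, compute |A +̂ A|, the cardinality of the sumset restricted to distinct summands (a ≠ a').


Restricted sumset: A +̂ A = {a + a' : a ∈ A, a' ∈ A, a ≠ a'}.
Equivalently, take A + A and drop any sum 2a that is achievable ONLY as a + a for a ∈ A (i.e. sums representable only with equal summands).
Enumerate pairs (a, a') with a < a' (symmetric, so each unordered pair gives one sum; this covers all a ≠ a'):
  -3 + 3 = 0
  -3 + 4 = 1
  -3 + 6 = 3
  -3 + 7 = 4
  3 + 4 = 7
  3 + 6 = 9
  3 + 7 = 10
  4 + 6 = 10
  4 + 7 = 11
  6 + 7 = 13
Collected distinct sums: {0, 1, 3, 4, 7, 9, 10, 11, 13}
|A +̂ A| = 9
(Reference bound: |A +̂ A| ≥ 2|A| - 3 for |A| ≥ 2, with |A| = 5 giving ≥ 7.)

|A +̂ A| = 9


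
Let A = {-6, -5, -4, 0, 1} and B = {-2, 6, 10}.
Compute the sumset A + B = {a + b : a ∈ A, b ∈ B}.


A + B = {a + b : a ∈ A, b ∈ B}.
Enumerate all |A|·|B| = 5·3 = 15 pairs (a, b) and collect distinct sums.
a = -6: -6+-2=-8, -6+6=0, -6+10=4
a = -5: -5+-2=-7, -5+6=1, -5+10=5
a = -4: -4+-2=-6, -4+6=2, -4+10=6
a = 0: 0+-2=-2, 0+6=6, 0+10=10
a = 1: 1+-2=-1, 1+6=7, 1+10=11
Collecting distinct sums: A + B = {-8, -7, -6, -2, -1, 0, 1, 2, 4, 5, 6, 7, 10, 11}
|A + B| = 14

A + B = {-8, -7, -6, -2, -1, 0, 1, 2, 4, 5, 6, 7, 10, 11}


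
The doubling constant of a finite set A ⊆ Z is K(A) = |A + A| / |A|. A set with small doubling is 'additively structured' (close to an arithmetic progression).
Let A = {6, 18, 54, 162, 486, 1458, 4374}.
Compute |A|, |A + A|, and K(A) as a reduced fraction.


|A| = 7.
Compute A + A by enumerating all 49 pairs.
A + A = {12, 24, 36, 60, 72, 108, 168, 180, 216, 324, 492, 504, 540, 648, 972, 1464, 1476, 1512, 1620, 1944, 2916, 4380, 4392, 4428, 4536, 4860, 5832, 8748}, so |A + A| = 28.
K = |A + A| / |A| = 28/7 = 4/1 ≈ 4.0000.
Reference: AP of size 7 gives K = 13/7 ≈ 1.8571; a fully generic set of size 7 gives K ≈ 4.0000.

|A| = 7, |A + A| = 28, K = 28/7 = 4/1.


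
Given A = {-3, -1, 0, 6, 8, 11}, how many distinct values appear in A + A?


A + A = {a + a' : a, a' ∈ A}; |A| = 6.
General bounds: 2|A| - 1 ≤ |A + A| ≤ |A|(|A|+1)/2, i.e. 11 ≤ |A + A| ≤ 21.
Lower bound 2|A|-1 is attained iff A is an arithmetic progression.
Enumerate sums a + a' for a ≤ a' (symmetric, so this suffices):
a = -3: -3+-3=-6, -3+-1=-4, -3+0=-3, -3+6=3, -3+8=5, -3+11=8
a = -1: -1+-1=-2, -1+0=-1, -1+6=5, -1+8=7, -1+11=10
a = 0: 0+0=0, 0+6=6, 0+8=8, 0+11=11
a = 6: 6+6=12, 6+8=14, 6+11=17
a = 8: 8+8=16, 8+11=19
a = 11: 11+11=22
Distinct sums: {-6, -4, -3, -2, -1, 0, 3, 5, 6, 7, 8, 10, 11, 12, 14, 16, 17, 19, 22}
|A + A| = 19

|A + A| = 19


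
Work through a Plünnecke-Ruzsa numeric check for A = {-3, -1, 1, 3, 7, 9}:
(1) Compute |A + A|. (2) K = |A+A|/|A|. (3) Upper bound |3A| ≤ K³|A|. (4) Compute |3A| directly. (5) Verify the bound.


|A| = 6.
Step 1: Compute A + A by enumerating all 36 pairs.
A + A = {-6, -4, -2, 0, 2, 4, 6, 8, 10, 12, 14, 16, 18}, so |A + A| = 13.
Step 2: Doubling constant K = |A + A|/|A| = 13/6 = 13/6 ≈ 2.1667.
Step 3: Plünnecke-Ruzsa gives |3A| ≤ K³·|A| = (2.1667)³ · 6 ≈ 61.0278.
Step 4: Compute 3A = A + A + A directly by enumerating all triples (a,b,c) ∈ A³; |3A| = 19.
Step 5: Check 19 ≤ 61.0278? Yes ✓.

K = 13/6, Plünnecke-Ruzsa bound K³|A| ≈ 61.0278, |3A| = 19, inequality holds.


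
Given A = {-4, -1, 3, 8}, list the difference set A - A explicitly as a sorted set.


A - A = {a - a' : a, a' ∈ A}.
Compute a - a' for each ordered pair (a, a'):
a = -4: -4--4=0, -4--1=-3, -4-3=-7, -4-8=-12
a = -1: -1--4=3, -1--1=0, -1-3=-4, -1-8=-9
a = 3: 3--4=7, 3--1=4, 3-3=0, 3-8=-5
a = 8: 8--4=12, 8--1=9, 8-3=5, 8-8=0
Collecting distinct values (and noting 0 appears from a-a):
A - A = {-12, -9, -7, -5, -4, -3, 0, 3, 4, 5, 7, 9, 12}
|A - A| = 13

A - A = {-12, -9, -7, -5, -4, -3, 0, 3, 4, 5, 7, 9, 12}


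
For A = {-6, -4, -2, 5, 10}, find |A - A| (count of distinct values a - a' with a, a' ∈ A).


A - A = {a - a' : a, a' ∈ A}; |A| = 5.
Bounds: 2|A|-1 ≤ |A - A| ≤ |A|² - |A| + 1, i.e. 9 ≤ |A - A| ≤ 21.
Note: 0 ∈ A - A always (from a - a). The set is symmetric: if d ∈ A - A then -d ∈ A - A.
Enumerate nonzero differences d = a - a' with a > a' (then include -d):
Positive differences: {2, 4, 5, 7, 9, 11, 12, 14, 16}
Full difference set: {0} ∪ (positive diffs) ∪ (negative diffs).
|A - A| = 1 + 2·9 = 19 (matches direct enumeration: 19).

|A - A| = 19


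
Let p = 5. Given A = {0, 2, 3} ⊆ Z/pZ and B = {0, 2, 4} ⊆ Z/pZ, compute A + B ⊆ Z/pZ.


Work in Z/5Z: reduce every sum a + b modulo 5.
Enumerate all 9 pairs:
a = 0: 0+0=0, 0+2=2, 0+4=4
a = 2: 2+0=2, 2+2=4, 2+4=1
a = 3: 3+0=3, 3+2=0, 3+4=2
Distinct residues collected: {0, 1, 2, 3, 4}
|A + B| = 5 (out of 5 total residues).

A + B = {0, 1, 2, 3, 4}


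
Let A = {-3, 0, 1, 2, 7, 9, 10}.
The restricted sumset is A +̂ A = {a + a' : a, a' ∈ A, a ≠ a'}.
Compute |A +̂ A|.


Restricted sumset: A +̂ A = {a + a' : a ∈ A, a' ∈ A, a ≠ a'}.
Equivalently, take A + A and drop any sum 2a that is achievable ONLY as a + a for a ∈ A (i.e. sums representable only with equal summands).
Enumerate pairs (a, a') with a < a' (symmetric, so each unordered pair gives one sum; this covers all a ≠ a'):
  -3 + 0 = -3
  -3 + 1 = -2
  -3 + 2 = -1
  -3 + 7 = 4
  -3 + 9 = 6
  -3 + 10 = 7
  0 + 1 = 1
  0 + 2 = 2
  0 + 7 = 7
  0 + 9 = 9
  0 + 10 = 10
  1 + 2 = 3
  1 + 7 = 8
  1 + 9 = 10
  1 + 10 = 11
  2 + 7 = 9
  2 + 9 = 11
  2 + 10 = 12
  7 + 9 = 16
  7 + 10 = 17
  9 + 10 = 19
Collected distinct sums: {-3, -2, -1, 1, 2, 3, 4, 6, 7, 8, 9, 10, 11, 12, 16, 17, 19}
|A +̂ A| = 17
(Reference bound: |A +̂ A| ≥ 2|A| - 3 for |A| ≥ 2, with |A| = 7 giving ≥ 11.)

|A +̂ A| = 17


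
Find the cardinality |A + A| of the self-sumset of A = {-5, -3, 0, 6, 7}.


A + A = {a + a' : a, a' ∈ A}; |A| = 5.
General bounds: 2|A| - 1 ≤ |A + A| ≤ |A|(|A|+1)/2, i.e. 9 ≤ |A + A| ≤ 15.
Lower bound 2|A|-1 is attained iff A is an arithmetic progression.
Enumerate sums a + a' for a ≤ a' (symmetric, so this suffices):
a = -5: -5+-5=-10, -5+-3=-8, -5+0=-5, -5+6=1, -5+7=2
a = -3: -3+-3=-6, -3+0=-3, -3+6=3, -3+7=4
a = 0: 0+0=0, 0+6=6, 0+7=7
a = 6: 6+6=12, 6+7=13
a = 7: 7+7=14
Distinct sums: {-10, -8, -6, -5, -3, 0, 1, 2, 3, 4, 6, 7, 12, 13, 14}
|A + A| = 15

|A + A| = 15


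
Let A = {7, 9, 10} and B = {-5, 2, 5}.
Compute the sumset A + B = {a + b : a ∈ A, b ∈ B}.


A + B = {a + b : a ∈ A, b ∈ B}.
Enumerate all |A|·|B| = 3·3 = 9 pairs (a, b) and collect distinct sums.
a = 7: 7+-5=2, 7+2=9, 7+5=12
a = 9: 9+-5=4, 9+2=11, 9+5=14
a = 10: 10+-5=5, 10+2=12, 10+5=15
Collecting distinct sums: A + B = {2, 4, 5, 9, 11, 12, 14, 15}
|A + B| = 8

A + B = {2, 4, 5, 9, 11, 12, 14, 15}


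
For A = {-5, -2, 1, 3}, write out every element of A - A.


A - A = {a - a' : a, a' ∈ A}.
Compute a - a' for each ordered pair (a, a'):
a = -5: -5--5=0, -5--2=-3, -5-1=-6, -5-3=-8
a = -2: -2--5=3, -2--2=0, -2-1=-3, -2-3=-5
a = 1: 1--5=6, 1--2=3, 1-1=0, 1-3=-2
a = 3: 3--5=8, 3--2=5, 3-1=2, 3-3=0
Collecting distinct values (and noting 0 appears from a-a):
A - A = {-8, -6, -5, -3, -2, 0, 2, 3, 5, 6, 8}
|A - A| = 11

A - A = {-8, -6, -5, -3, -2, 0, 2, 3, 5, 6, 8}


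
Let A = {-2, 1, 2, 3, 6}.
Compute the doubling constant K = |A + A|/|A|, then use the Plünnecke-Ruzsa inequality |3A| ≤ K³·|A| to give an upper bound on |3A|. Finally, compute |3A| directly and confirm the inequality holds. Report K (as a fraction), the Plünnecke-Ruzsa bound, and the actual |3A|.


|A| = 5.
Step 1: Compute A + A by enumerating all 25 pairs.
A + A = {-4, -1, 0, 1, 2, 3, 4, 5, 6, 7, 8, 9, 12}, so |A + A| = 13.
Step 2: Doubling constant K = |A + A|/|A| = 13/5 = 13/5 ≈ 2.6000.
Step 3: Plünnecke-Ruzsa gives |3A| ≤ K³·|A| = (2.6000)³ · 5 ≈ 87.8800.
Step 4: Compute 3A = A + A + A directly by enumerating all triples (a,b,c) ∈ A³; |3A| = 21.
Step 5: Check 21 ≤ 87.8800? Yes ✓.

K = 13/5, Plünnecke-Ruzsa bound K³|A| ≈ 87.8800, |3A| = 21, inequality holds.


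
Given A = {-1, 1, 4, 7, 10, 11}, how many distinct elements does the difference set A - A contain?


A - A = {a - a' : a, a' ∈ A}; |A| = 6.
Bounds: 2|A|-1 ≤ |A - A| ≤ |A|² - |A| + 1, i.e. 11 ≤ |A - A| ≤ 31.
Note: 0 ∈ A - A always (from a - a). The set is symmetric: if d ∈ A - A then -d ∈ A - A.
Enumerate nonzero differences d = a - a' with a > a' (then include -d):
Positive differences: {1, 2, 3, 4, 5, 6, 7, 8, 9, 10, 11, 12}
Full difference set: {0} ∪ (positive diffs) ∪ (negative diffs).
|A - A| = 1 + 2·12 = 25 (matches direct enumeration: 25).

|A - A| = 25


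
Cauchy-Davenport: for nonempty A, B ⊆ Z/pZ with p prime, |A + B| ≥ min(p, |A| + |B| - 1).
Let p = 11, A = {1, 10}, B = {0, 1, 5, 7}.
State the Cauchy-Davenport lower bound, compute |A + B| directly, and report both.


Cauchy-Davenport: |A + B| ≥ min(p, |A| + |B| - 1) for A, B nonempty in Z/pZ.
|A| = 2, |B| = 4, p = 11.
CD lower bound = min(11, 2 + 4 - 1) = min(11, 5) = 5.
Compute A + B mod 11 directly:
a = 1: 1+0=1, 1+1=2, 1+5=6, 1+7=8
a = 10: 10+0=10, 10+1=0, 10+5=4, 10+7=6
A + B = {0, 1, 2, 4, 6, 8, 10}, so |A + B| = 7.
Verify: 7 ≥ 5? Yes ✓.

CD lower bound = 5, actual |A + B| = 7.


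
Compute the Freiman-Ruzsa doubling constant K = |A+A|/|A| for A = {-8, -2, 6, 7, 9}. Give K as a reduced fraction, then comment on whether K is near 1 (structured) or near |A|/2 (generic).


|A| = 5.
Compute A + A by enumerating all 25 pairs.
A + A = {-16, -10, -4, -2, -1, 1, 4, 5, 7, 12, 13, 14, 15, 16, 18}, so |A + A| = 15.
K = |A + A| / |A| = 15/5 = 3/1 ≈ 3.0000.
Reference: AP of size 5 gives K = 9/5 ≈ 1.8000; a fully generic set of size 5 gives K ≈ 3.0000.

|A| = 5, |A + A| = 15, K = 15/5 = 3/1.


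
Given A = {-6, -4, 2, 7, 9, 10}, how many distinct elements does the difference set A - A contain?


A - A = {a - a' : a, a' ∈ A}; |A| = 6.
Bounds: 2|A|-1 ≤ |A - A| ≤ |A|² - |A| + 1, i.e. 11 ≤ |A - A| ≤ 31.
Note: 0 ∈ A - A always (from a - a). The set is symmetric: if d ∈ A - A then -d ∈ A - A.
Enumerate nonzero differences d = a - a' with a > a' (then include -d):
Positive differences: {1, 2, 3, 5, 6, 7, 8, 11, 13, 14, 15, 16}
Full difference set: {0} ∪ (positive diffs) ∪ (negative diffs).
|A - A| = 1 + 2·12 = 25 (matches direct enumeration: 25).

|A - A| = 25


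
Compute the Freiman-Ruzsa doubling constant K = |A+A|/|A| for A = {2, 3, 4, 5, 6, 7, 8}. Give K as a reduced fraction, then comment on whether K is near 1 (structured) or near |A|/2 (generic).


|A| = 7.
Compute A + A by enumerating all 49 pairs.
A + A = {4, 5, 6, 7, 8, 9, 10, 11, 12, 13, 14, 15, 16}, so |A + A| = 13.
K = |A + A| / |A| = 13/7 (already in lowest terms) ≈ 1.8571.
Reference: AP of size 7 gives K = 13/7 ≈ 1.8571; a fully generic set of size 7 gives K ≈ 4.0000.

|A| = 7, |A + A| = 13, K = 13/7.


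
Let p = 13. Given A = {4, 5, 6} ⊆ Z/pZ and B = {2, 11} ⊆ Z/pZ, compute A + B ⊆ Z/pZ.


Work in Z/13Z: reduce every sum a + b modulo 13.
Enumerate all 6 pairs:
a = 4: 4+2=6, 4+11=2
a = 5: 5+2=7, 5+11=3
a = 6: 6+2=8, 6+11=4
Distinct residues collected: {2, 3, 4, 6, 7, 8}
|A + B| = 6 (out of 13 total residues).

A + B = {2, 3, 4, 6, 7, 8}


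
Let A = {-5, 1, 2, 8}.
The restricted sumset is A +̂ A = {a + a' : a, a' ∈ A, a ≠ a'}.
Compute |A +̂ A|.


Restricted sumset: A +̂ A = {a + a' : a ∈ A, a' ∈ A, a ≠ a'}.
Equivalently, take A + A and drop any sum 2a that is achievable ONLY as a + a for a ∈ A (i.e. sums representable only with equal summands).
Enumerate pairs (a, a') with a < a' (symmetric, so each unordered pair gives one sum; this covers all a ≠ a'):
  -5 + 1 = -4
  -5 + 2 = -3
  -5 + 8 = 3
  1 + 2 = 3
  1 + 8 = 9
  2 + 8 = 10
Collected distinct sums: {-4, -3, 3, 9, 10}
|A +̂ A| = 5
(Reference bound: |A +̂ A| ≥ 2|A| - 3 for |A| ≥ 2, with |A| = 4 giving ≥ 5.)

|A +̂ A| = 5


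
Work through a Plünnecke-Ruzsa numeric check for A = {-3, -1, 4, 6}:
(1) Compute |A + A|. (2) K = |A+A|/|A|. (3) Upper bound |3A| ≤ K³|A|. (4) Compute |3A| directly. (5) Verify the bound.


|A| = 4.
Step 1: Compute A + A by enumerating all 16 pairs.
A + A = {-6, -4, -2, 1, 3, 5, 8, 10, 12}, so |A + A| = 9.
Step 2: Doubling constant K = |A + A|/|A| = 9/4 = 9/4 ≈ 2.2500.
Step 3: Plünnecke-Ruzsa gives |3A| ≤ K³·|A| = (2.2500)³ · 4 ≈ 45.5625.
Step 4: Compute 3A = A + A + A directly by enumerating all triples (a,b,c) ∈ A³; |3A| = 16.
Step 5: Check 16 ≤ 45.5625? Yes ✓.

K = 9/4, Plünnecke-Ruzsa bound K³|A| ≈ 45.5625, |3A| = 16, inequality holds.


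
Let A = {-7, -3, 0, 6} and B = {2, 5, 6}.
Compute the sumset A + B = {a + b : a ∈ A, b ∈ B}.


A + B = {a + b : a ∈ A, b ∈ B}.
Enumerate all |A|·|B| = 4·3 = 12 pairs (a, b) and collect distinct sums.
a = -7: -7+2=-5, -7+5=-2, -7+6=-1
a = -3: -3+2=-1, -3+5=2, -3+6=3
a = 0: 0+2=2, 0+5=5, 0+6=6
a = 6: 6+2=8, 6+5=11, 6+6=12
Collecting distinct sums: A + B = {-5, -2, -1, 2, 3, 5, 6, 8, 11, 12}
|A + B| = 10

A + B = {-5, -2, -1, 2, 3, 5, 6, 8, 11, 12}


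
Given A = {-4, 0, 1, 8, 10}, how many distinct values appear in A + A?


A + A = {a + a' : a, a' ∈ A}; |A| = 5.
General bounds: 2|A| - 1 ≤ |A + A| ≤ |A|(|A|+1)/2, i.e. 9 ≤ |A + A| ≤ 15.
Lower bound 2|A|-1 is attained iff A is an arithmetic progression.
Enumerate sums a + a' for a ≤ a' (symmetric, so this suffices):
a = -4: -4+-4=-8, -4+0=-4, -4+1=-3, -4+8=4, -4+10=6
a = 0: 0+0=0, 0+1=1, 0+8=8, 0+10=10
a = 1: 1+1=2, 1+8=9, 1+10=11
a = 8: 8+8=16, 8+10=18
a = 10: 10+10=20
Distinct sums: {-8, -4, -3, 0, 1, 2, 4, 6, 8, 9, 10, 11, 16, 18, 20}
|A + A| = 15

|A + A| = 15


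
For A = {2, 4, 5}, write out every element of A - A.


A - A = {a - a' : a, a' ∈ A}.
Compute a - a' for each ordered pair (a, a'):
a = 2: 2-2=0, 2-4=-2, 2-5=-3
a = 4: 4-2=2, 4-4=0, 4-5=-1
a = 5: 5-2=3, 5-4=1, 5-5=0
Collecting distinct values (and noting 0 appears from a-a):
A - A = {-3, -2, -1, 0, 1, 2, 3}
|A - A| = 7

A - A = {-3, -2, -1, 0, 1, 2, 3}


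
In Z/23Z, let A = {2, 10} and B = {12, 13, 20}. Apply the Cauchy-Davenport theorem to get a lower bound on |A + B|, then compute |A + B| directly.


Cauchy-Davenport: |A + B| ≥ min(p, |A| + |B| - 1) for A, B nonempty in Z/pZ.
|A| = 2, |B| = 3, p = 23.
CD lower bound = min(23, 2 + 3 - 1) = min(23, 4) = 4.
Compute A + B mod 23 directly:
a = 2: 2+12=14, 2+13=15, 2+20=22
a = 10: 10+12=22, 10+13=0, 10+20=7
A + B = {0, 7, 14, 15, 22}, so |A + B| = 5.
Verify: 5 ≥ 4? Yes ✓.

CD lower bound = 4, actual |A + B| = 5.


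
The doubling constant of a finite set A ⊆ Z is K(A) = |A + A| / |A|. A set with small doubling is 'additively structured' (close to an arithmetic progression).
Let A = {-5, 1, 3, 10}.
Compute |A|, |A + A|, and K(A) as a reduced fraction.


|A| = 4.
Compute A + A by enumerating all 16 pairs.
A + A = {-10, -4, -2, 2, 4, 5, 6, 11, 13, 20}, so |A + A| = 10.
K = |A + A| / |A| = 10/4 = 5/2 ≈ 2.5000.
Reference: AP of size 4 gives K = 7/4 ≈ 1.7500; a fully generic set of size 4 gives K ≈ 2.5000.

|A| = 4, |A + A| = 10, K = 10/4 = 5/2.


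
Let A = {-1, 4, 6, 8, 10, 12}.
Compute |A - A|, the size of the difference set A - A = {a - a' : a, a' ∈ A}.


A - A = {a - a' : a, a' ∈ A}; |A| = 6.
Bounds: 2|A|-1 ≤ |A - A| ≤ |A|² - |A| + 1, i.e. 11 ≤ |A - A| ≤ 31.
Note: 0 ∈ A - A always (from a - a). The set is symmetric: if d ∈ A - A then -d ∈ A - A.
Enumerate nonzero differences d = a - a' with a > a' (then include -d):
Positive differences: {2, 4, 5, 6, 7, 8, 9, 11, 13}
Full difference set: {0} ∪ (positive diffs) ∪ (negative diffs).
|A - A| = 1 + 2·9 = 19 (matches direct enumeration: 19).

|A - A| = 19


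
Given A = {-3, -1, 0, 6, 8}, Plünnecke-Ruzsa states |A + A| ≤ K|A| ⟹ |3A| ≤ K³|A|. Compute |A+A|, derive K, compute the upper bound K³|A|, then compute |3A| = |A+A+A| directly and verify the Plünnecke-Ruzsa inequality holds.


|A| = 5.
Step 1: Compute A + A by enumerating all 25 pairs.
A + A = {-6, -4, -3, -2, -1, 0, 3, 5, 6, 7, 8, 12, 14, 16}, so |A + A| = 14.
Step 2: Doubling constant K = |A + A|/|A| = 14/5 = 14/5 ≈ 2.8000.
Step 3: Plünnecke-Ruzsa gives |3A| ≤ K³·|A| = (2.8000)³ · 5 ≈ 109.7600.
Step 4: Compute 3A = A + A + A directly by enumerating all triples (a,b,c) ∈ A³; |3A| = 27.
Step 5: Check 27 ≤ 109.7600? Yes ✓.

K = 14/5, Plünnecke-Ruzsa bound K³|A| ≈ 109.7600, |3A| = 27, inequality holds.


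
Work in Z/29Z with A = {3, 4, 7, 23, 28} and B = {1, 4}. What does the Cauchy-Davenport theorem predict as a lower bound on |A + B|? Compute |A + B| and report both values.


Cauchy-Davenport: |A + B| ≥ min(p, |A| + |B| - 1) for A, B nonempty in Z/pZ.
|A| = 5, |B| = 2, p = 29.
CD lower bound = min(29, 5 + 2 - 1) = min(29, 6) = 6.
Compute A + B mod 29 directly:
a = 3: 3+1=4, 3+4=7
a = 4: 4+1=5, 4+4=8
a = 7: 7+1=8, 7+4=11
a = 23: 23+1=24, 23+4=27
a = 28: 28+1=0, 28+4=3
A + B = {0, 3, 4, 5, 7, 8, 11, 24, 27}, so |A + B| = 9.
Verify: 9 ≥ 6? Yes ✓.

CD lower bound = 6, actual |A + B| = 9.


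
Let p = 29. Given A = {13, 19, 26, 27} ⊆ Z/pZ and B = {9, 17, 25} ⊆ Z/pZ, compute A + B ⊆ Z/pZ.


Work in Z/29Z: reduce every sum a + b modulo 29.
Enumerate all 12 pairs:
a = 13: 13+9=22, 13+17=1, 13+25=9
a = 19: 19+9=28, 19+17=7, 19+25=15
a = 26: 26+9=6, 26+17=14, 26+25=22
a = 27: 27+9=7, 27+17=15, 27+25=23
Distinct residues collected: {1, 6, 7, 9, 14, 15, 22, 23, 28}
|A + B| = 9 (out of 29 total residues).

A + B = {1, 6, 7, 9, 14, 15, 22, 23, 28}


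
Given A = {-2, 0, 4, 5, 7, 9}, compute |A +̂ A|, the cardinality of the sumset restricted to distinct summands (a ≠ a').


Restricted sumset: A +̂ A = {a + a' : a ∈ A, a' ∈ A, a ≠ a'}.
Equivalently, take A + A and drop any sum 2a that is achievable ONLY as a + a for a ∈ A (i.e. sums representable only with equal summands).
Enumerate pairs (a, a') with a < a' (symmetric, so each unordered pair gives one sum; this covers all a ≠ a'):
  -2 + 0 = -2
  -2 + 4 = 2
  -2 + 5 = 3
  -2 + 7 = 5
  -2 + 9 = 7
  0 + 4 = 4
  0 + 5 = 5
  0 + 7 = 7
  0 + 9 = 9
  4 + 5 = 9
  4 + 7 = 11
  4 + 9 = 13
  5 + 7 = 12
  5 + 9 = 14
  7 + 9 = 16
Collected distinct sums: {-2, 2, 3, 4, 5, 7, 9, 11, 12, 13, 14, 16}
|A +̂ A| = 12
(Reference bound: |A +̂ A| ≥ 2|A| - 3 for |A| ≥ 2, with |A| = 6 giving ≥ 9.)

|A +̂ A| = 12


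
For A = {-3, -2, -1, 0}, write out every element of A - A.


A - A = {a - a' : a, a' ∈ A}.
Compute a - a' for each ordered pair (a, a'):
a = -3: -3--3=0, -3--2=-1, -3--1=-2, -3-0=-3
a = -2: -2--3=1, -2--2=0, -2--1=-1, -2-0=-2
a = -1: -1--3=2, -1--2=1, -1--1=0, -1-0=-1
a = 0: 0--3=3, 0--2=2, 0--1=1, 0-0=0
Collecting distinct values (and noting 0 appears from a-a):
A - A = {-3, -2, -1, 0, 1, 2, 3}
|A - A| = 7

A - A = {-3, -2, -1, 0, 1, 2, 3}


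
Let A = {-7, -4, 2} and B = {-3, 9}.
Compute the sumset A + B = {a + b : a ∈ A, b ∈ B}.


A + B = {a + b : a ∈ A, b ∈ B}.
Enumerate all |A|·|B| = 3·2 = 6 pairs (a, b) and collect distinct sums.
a = -7: -7+-3=-10, -7+9=2
a = -4: -4+-3=-7, -4+9=5
a = 2: 2+-3=-1, 2+9=11
Collecting distinct sums: A + B = {-10, -7, -1, 2, 5, 11}
|A + B| = 6

A + B = {-10, -7, -1, 2, 5, 11}


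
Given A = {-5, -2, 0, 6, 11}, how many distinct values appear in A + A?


A + A = {a + a' : a, a' ∈ A}; |A| = 5.
General bounds: 2|A| - 1 ≤ |A + A| ≤ |A|(|A|+1)/2, i.e. 9 ≤ |A + A| ≤ 15.
Lower bound 2|A|-1 is attained iff A is an arithmetic progression.
Enumerate sums a + a' for a ≤ a' (symmetric, so this suffices):
a = -5: -5+-5=-10, -5+-2=-7, -5+0=-5, -5+6=1, -5+11=6
a = -2: -2+-2=-4, -2+0=-2, -2+6=4, -2+11=9
a = 0: 0+0=0, 0+6=6, 0+11=11
a = 6: 6+6=12, 6+11=17
a = 11: 11+11=22
Distinct sums: {-10, -7, -5, -4, -2, 0, 1, 4, 6, 9, 11, 12, 17, 22}
|A + A| = 14

|A + A| = 14


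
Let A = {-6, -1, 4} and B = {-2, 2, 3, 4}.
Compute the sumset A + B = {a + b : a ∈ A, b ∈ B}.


A + B = {a + b : a ∈ A, b ∈ B}.
Enumerate all |A|·|B| = 3·4 = 12 pairs (a, b) and collect distinct sums.
a = -6: -6+-2=-8, -6+2=-4, -6+3=-3, -6+4=-2
a = -1: -1+-2=-3, -1+2=1, -1+3=2, -1+4=3
a = 4: 4+-2=2, 4+2=6, 4+3=7, 4+4=8
Collecting distinct sums: A + B = {-8, -4, -3, -2, 1, 2, 3, 6, 7, 8}
|A + B| = 10

A + B = {-8, -4, -3, -2, 1, 2, 3, 6, 7, 8}


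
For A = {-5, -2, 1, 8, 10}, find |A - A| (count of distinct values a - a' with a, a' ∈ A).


A - A = {a - a' : a, a' ∈ A}; |A| = 5.
Bounds: 2|A|-1 ≤ |A - A| ≤ |A|² - |A| + 1, i.e. 9 ≤ |A - A| ≤ 21.
Note: 0 ∈ A - A always (from a - a). The set is symmetric: if d ∈ A - A then -d ∈ A - A.
Enumerate nonzero differences d = a - a' with a > a' (then include -d):
Positive differences: {2, 3, 6, 7, 9, 10, 12, 13, 15}
Full difference set: {0} ∪ (positive diffs) ∪ (negative diffs).
|A - A| = 1 + 2·9 = 19 (matches direct enumeration: 19).

|A - A| = 19


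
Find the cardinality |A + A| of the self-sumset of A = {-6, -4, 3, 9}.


A + A = {a + a' : a, a' ∈ A}; |A| = 4.
General bounds: 2|A| - 1 ≤ |A + A| ≤ |A|(|A|+1)/2, i.e. 7 ≤ |A + A| ≤ 10.
Lower bound 2|A|-1 is attained iff A is an arithmetic progression.
Enumerate sums a + a' for a ≤ a' (symmetric, so this suffices):
a = -6: -6+-6=-12, -6+-4=-10, -6+3=-3, -6+9=3
a = -4: -4+-4=-8, -4+3=-1, -4+9=5
a = 3: 3+3=6, 3+9=12
a = 9: 9+9=18
Distinct sums: {-12, -10, -8, -3, -1, 3, 5, 6, 12, 18}
|A + A| = 10

|A + A| = 10


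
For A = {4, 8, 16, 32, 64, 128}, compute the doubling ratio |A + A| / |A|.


|A| = 6.
Compute A + A by enumerating all 36 pairs.
A + A = {8, 12, 16, 20, 24, 32, 36, 40, 48, 64, 68, 72, 80, 96, 128, 132, 136, 144, 160, 192, 256}, so |A + A| = 21.
K = |A + A| / |A| = 21/6 = 7/2 ≈ 3.5000.
Reference: AP of size 6 gives K = 11/6 ≈ 1.8333; a fully generic set of size 6 gives K ≈ 3.5000.

|A| = 6, |A + A| = 21, K = 21/6 = 7/2.


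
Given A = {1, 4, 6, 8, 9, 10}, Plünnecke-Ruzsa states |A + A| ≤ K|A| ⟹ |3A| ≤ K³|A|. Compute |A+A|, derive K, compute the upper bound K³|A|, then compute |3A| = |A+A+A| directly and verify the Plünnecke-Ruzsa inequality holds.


|A| = 6.
Step 1: Compute A + A by enumerating all 36 pairs.
A + A = {2, 5, 7, 8, 9, 10, 11, 12, 13, 14, 15, 16, 17, 18, 19, 20}, so |A + A| = 16.
Step 2: Doubling constant K = |A + A|/|A| = 16/6 = 16/6 ≈ 2.6667.
Step 3: Plünnecke-Ruzsa gives |3A| ≤ K³·|A| = (2.6667)³ · 6 ≈ 113.7778.
Step 4: Compute 3A = A + A + A directly by enumerating all triples (a,b,c) ∈ A³; |3A| = 25.
Step 5: Check 25 ≤ 113.7778? Yes ✓.

K = 16/6, Plünnecke-Ruzsa bound K³|A| ≈ 113.7778, |3A| = 25, inequality holds.


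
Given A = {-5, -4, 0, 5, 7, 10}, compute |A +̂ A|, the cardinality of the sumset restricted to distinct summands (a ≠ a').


Restricted sumset: A +̂ A = {a + a' : a ∈ A, a' ∈ A, a ≠ a'}.
Equivalently, take A + A and drop any sum 2a that is achievable ONLY as a + a for a ∈ A (i.e. sums representable only with equal summands).
Enumerate pairs (a, a') with a < a' (symmetric, so each unordered pair gives one sum; this covers all a ≠ a'):
  -5 + -4 = -9
  -5 + 0 = -5
  -5 + 5 = 0
  -5 + 7 = 2
  -5 + 10 = 5
  -4 + 0 = -4
  -4 + 5 = 1
  -4 + 7 = 3
  -4 + 10 = 6
  0 + 5 = 5
  0 + 7 = 7
  0 + 10 = 10
  5 + 7 = 12
  5 + 10 = 15
  7 + 10 = 17
Collected distinct sums: {-9, -5, -4, 0, 1, 2, 3, 5, 6, 7, 10, 12, 15, 17}
|A +̂ A| = 14
(Reference bound: |A +̂ A| ≥ 2|A| - 3 for |A| ≥ 2, with |A| = 6 giving ≥ 9.)

|A +̂ A| = 14


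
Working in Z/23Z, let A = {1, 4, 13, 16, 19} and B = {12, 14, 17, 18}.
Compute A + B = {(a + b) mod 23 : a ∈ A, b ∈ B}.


Work in Z/23Z: reduce every sum a + b modulo 23.
Enumerate all 20 pairs:
a = 1: 1+12=13, 1+14=15, 1+17=18, 1+18=19
a = 4: 4+12=16, 4+14=18, 4+17=21, 4+18=22
a = 13: 13+12=2, 13+14=4, 13+17=7, 13+18=8
a = 16: 16+12=5, 16+14=7, 16+17=10, 16+18=11
a = 19: 19+12=8, 19+14=10, 19+17=13, 19+18=14
Distinct residues collected: {2, 4, 5, 7, 8, 10, 11, 13, 14, 15, 16, 18, 19, 21, 22}
|A + B| = 15 (out of 23 total residues).

A + B = {2, 4, 5, 7, 8, 10, 11, 13, 14, 15, 16, 18, 19, 21, 22}


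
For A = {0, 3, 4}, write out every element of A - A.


A - A = {a - a' : a, a' ∈ A}.
Compute a - a' for each ordered pair (a, a'):
a = 0: 0-0=0, 0-3=-3, 0-4=-4
a = 3: 3-0=3, 3-3=0, 3-4=-1
a = 4: 4-0=4, 4-3=1, 4-4=0
Collecting distinct values (and noting 0 appears from a-a):
A - A = {-4, -3, -1, 0, 1, 3, 4}
|A - A| = 7

A - A = {-4, -3, -1, 0, 1, 3, 4}


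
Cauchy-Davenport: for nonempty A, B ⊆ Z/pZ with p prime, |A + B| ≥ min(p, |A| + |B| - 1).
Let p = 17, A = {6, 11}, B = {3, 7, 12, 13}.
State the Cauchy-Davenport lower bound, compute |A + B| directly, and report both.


Cauchy-Davenport: |A + B| ≥ min(p, |A| + |B| - 1) for A, B nonempty in Z/pZ.
|A| = 2, |B| = 4, p = 17.
CD lower bound = min(17, 2 + 4 - 1) = min(17, 5) = 5.
Compute A + B mod 17 directly:
a = 6: 6+3=9, 6+7=13, 6+12=1, 6+13=2
a = 11: 11+3=14, 11+7=1, 11+12=6, 11+13=7
A + B = {1, 2, 6, 7, 9, 13, 14}, so |A + B| = 7.
Verify: 7 ≥ 5? Yes ✓.

CD lower bound = 5, actual |A + B| = 7.


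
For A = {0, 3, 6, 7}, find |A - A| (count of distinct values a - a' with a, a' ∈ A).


A - A = {a - a' : a, a' ∈ A}; |A| = 4.
Bounds: 2|A|-1 ≤ |A - A| ≤ |A|² - |A| + 1, i.e. 7 ≤ |A - A| ≤ 13.
Note: 0 ∈ A - A always (from a - a). The set is symmetric: if d ∈ A - A then -d ∈ A - A.
Enumerate nonzero differences d = a - a' with a > a' (then include -d):
Positive differences: {1, 3, 4, 6, 7}
Full difference set: {0} ∪ (positive diffs) ∪ (negative diffs).
|A - A| = 1 + 2·5 = 11 (matches direct enumeration: 11).

|A - A| = 11


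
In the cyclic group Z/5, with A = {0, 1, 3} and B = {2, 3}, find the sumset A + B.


Work in Z/5Z: reduce every sum a + b modulo 5.
Enumerate all 6 pairs:
a = 0: 0+2=2, 0+3=3
a = 1: 1+2=3, 1+3=4
a = 3: 3+2=0, 3+3=1
Distinct residues collected: {0, 1, 2, 3, 4}
|A + B| = 5 (out of 5 total residues).

A + B = {0, 1, 2, 3, 4}


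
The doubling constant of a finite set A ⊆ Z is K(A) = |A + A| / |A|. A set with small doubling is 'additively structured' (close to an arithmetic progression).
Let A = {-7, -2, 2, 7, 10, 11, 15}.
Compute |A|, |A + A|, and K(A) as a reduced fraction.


|A| = 7.
Compute A + A by enumerating all 49 pairs.
A + A = {-14, -9, -5, -4, 0, 3, 4, 5, 8, 9, 12, 13, 14, 17, 18, 20, 21, 22, 25, 26, 30}, so |A + A| = 21.
K = |A + A| / |A| = 21/7 = 3/1 ≈ 3.0000.
Reference: AP of size 7 gives K = 13/7 ≈ 1.8571; a fully generic set of size 7 gives K ≈ 4.0000.

|A| = 7, |A + A| = 21, K = 21/7 = 3/1.
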